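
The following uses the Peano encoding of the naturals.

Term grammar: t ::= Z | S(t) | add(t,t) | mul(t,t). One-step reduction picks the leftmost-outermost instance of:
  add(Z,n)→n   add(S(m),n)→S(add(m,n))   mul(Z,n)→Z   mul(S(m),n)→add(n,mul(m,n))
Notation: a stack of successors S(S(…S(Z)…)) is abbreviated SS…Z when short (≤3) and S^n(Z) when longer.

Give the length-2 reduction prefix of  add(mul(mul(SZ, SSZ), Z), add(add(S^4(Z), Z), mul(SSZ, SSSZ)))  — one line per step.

  start: add(mul(mul(SZ, SSZ), Z), add(add(S^4(Z), Z), mul(SSZ, SSSZ)))
  →1  add(mul(add(SSZ, mul(Z, SSZ)), Z), add(add(S^4(Z), Z), mul(SSZ, SSSZ)))
  →2  add(mul(S(add(SZ, mul(Z, SSZ))), Z), add(add(S^4(Z), Z), mul(SSZ, SSSZ)))

Answer: after 2 steps: add(mul(S(add(SZ, mul(Z, SSZ))), Z), add(add(S^4(Z), Z), mul(SSZ, SSSZ)))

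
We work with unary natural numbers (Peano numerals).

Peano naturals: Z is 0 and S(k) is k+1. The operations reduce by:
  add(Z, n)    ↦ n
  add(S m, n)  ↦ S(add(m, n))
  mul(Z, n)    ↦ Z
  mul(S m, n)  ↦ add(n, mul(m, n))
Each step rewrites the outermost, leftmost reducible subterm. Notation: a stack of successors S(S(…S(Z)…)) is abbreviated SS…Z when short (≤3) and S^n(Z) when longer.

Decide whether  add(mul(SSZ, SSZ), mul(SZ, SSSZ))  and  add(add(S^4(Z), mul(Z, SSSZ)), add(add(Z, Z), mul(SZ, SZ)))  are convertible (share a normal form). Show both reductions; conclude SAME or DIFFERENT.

Answer: DIFFERENT — A ⇓ S^7(Z), B ⇓ S^5(Z)

Reduction:
Term A:
  start: add(mul(SSZ, SSZ), mul(SZ, SSSZ))
  step 1: add(add(SSZ, mul(SZ, SSZ)), mul(SZ, SSSZ))
  step 2: add(S(add(SZ, mul(SZ, SSZ))), mul(SZ, SSSZ))
  step 3: S(add(add(SZ, mul(SZ, SSZ)), mul(SZ, SSSZ)))
  step 4: S(add(S(add(Z, mul(SZ, SSZ))), mul(SZ, SSSZ)))
  step 5: S(S(add(add(Z, mul(SZ, SSZ)), mul(SZ, SSSZ))))
  step 6: S(S(add(mul(SZ, SSZ), mul(SZ, SSSZ))))
  step 7: S(S(add(add(SSZ, mul(Z, SSZ)), mul(SZ, SSSZ))))
  step 8: S(S(add(S(add(SZ, mul(Z, SSZ))), mul(SZ, SSSZ))))
  step 9: S(S(S(add(add(SZ, mul(Z, SSZ)), mul(SZ, SSSZ)))))
  step 10: S(S(S(add(S(add(Z, mul(Z, SSZ))), mul(SZ, SSSZ)))))
  step 11: S(S(S(S(add(add(Z, mul(Z, SSZ)), mul(SZ, SSSZ))))))
  step 12: S(S(S(S(add(mul(Z, SSZ), mul(SZ, SSSZ))))))
  step 13: S(S(S(S(add(Z, mul(SZ, SSSZ))))))
  step 14: S(S(S(S(mul(SZ, SSSZ)))))
  step 15: S(S(S(S(add(SSSZ, mul(Z, SSSZ))))))
  step 16: S(S(S(S(S(add(SSZ, mul(Z, SSSZ)))))))
  step 17: S(S(S(S(S(S(add(SZ, mul(Z, SSSZ))))))))
  step 18: S(S(S(S(S(S(S(add(Z, mul(Z, SSSZ)))))))))
  step 19: S(S(S(S(S(S(S(mul(Z, SSSZ))))))))
  step 20: S^7(Z)

Term B:
  start: add(add(S^4(Z), mul(Z, SSSZ)), add(add(Z, Z), mul(SZ, SZ)))
  step 1: add(S(add(SSSZ, mul(Z, SSSZ))), add(add(Z, Z), mul(SZ, SZ)))
  step 2: S(add(add(SSSZ, mul(Z, SSSZ)), add(add(Z, Z), mul(SZ, SZ))))
  step 3: S(add(S(add(SSZ, mul(Z, SSSZ))), add(add(Z, Z), mul(SZ, SZ))))
  step 4: S(S(add(add(SSZ, mul(Z, SSSZ)), add(add(Z, Z), mul(SZ, SZ)))))
  step 5: S(S(add(S(add(SZ, mul(Z, SSSZ))), add(add(Z, Z), mul(SZ, SZ)))))
  step 6: S(S(S(add(add(SZ, mul(Z, SSSZ)), add(add(Z, Z), mul(SZ, SZ))))))
  step 7: S(S(S(add(S(add(Z, mul(Z, SSSZ))), add(add(Z, Z), mul(SZ, SZ))))))
  step 8: S(S(S(S(add(add(Z, mul(Z, SSSZ)), add(add(Z, Z), mul(SZ, SZ)))))))
  step 9: S(S(S(S(add(mul(Z, SSSZ), add(add(Z, Z), mul(SZ, SZ)))))))
  step 10: S(S(S(S(add(Z, add(add(Z, Z), mul(SZ, SZ)))))))
  step 11: S(S(S(S(add(add(Z, Z), mul(SZ, SZ))))))
  step 12: S(S(S(S(add(Z, mul(SZ, SZ))))))
  step 13: S(S(S(S(mul(SZ, SZ)))))
  step 14: S(S(S(S(add(SZ, mul(Z, SZ))))))
  step 15: S(S(S(S(S(add(Z, mul(Z, SZ)))))))
  step 16: S(S(S(S(S(mul(Z, SZ))))))
  step 17: S^5(Z)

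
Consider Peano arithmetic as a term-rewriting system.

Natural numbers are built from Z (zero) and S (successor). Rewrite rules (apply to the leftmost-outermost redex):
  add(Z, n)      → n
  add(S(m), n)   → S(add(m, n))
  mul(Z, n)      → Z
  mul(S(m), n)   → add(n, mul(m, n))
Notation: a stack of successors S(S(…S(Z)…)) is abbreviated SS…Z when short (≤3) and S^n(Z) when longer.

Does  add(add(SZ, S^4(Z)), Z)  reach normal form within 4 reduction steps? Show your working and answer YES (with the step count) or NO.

Answer: NO — after 4 steps the term is S(S(add(SSSZ, Z))), not yet normal

Working:
  start: add(add(SZ, S^4(Z)), Z)
  →1  add(S(add(Z, S^4(Z))), Z)
  →2  S(add(add(Z, S^4(Z)), Z))
  →3  S(add(S^4(Z), Z))
  →4  S(S(add(SSSZ, Z)))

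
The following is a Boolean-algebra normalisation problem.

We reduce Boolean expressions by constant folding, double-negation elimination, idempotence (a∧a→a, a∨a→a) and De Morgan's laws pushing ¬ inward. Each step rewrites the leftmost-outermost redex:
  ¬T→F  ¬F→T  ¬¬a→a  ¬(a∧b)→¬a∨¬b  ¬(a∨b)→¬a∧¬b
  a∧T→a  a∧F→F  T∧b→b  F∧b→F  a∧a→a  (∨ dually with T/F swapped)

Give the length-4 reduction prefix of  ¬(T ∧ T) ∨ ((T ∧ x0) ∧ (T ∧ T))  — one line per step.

  start: ¬(T ∧ T) ∨ ((T ∧ x0) ∧ (T ∧ T))
  [1] (¬T ∨ ¬T) ∨ ((T ∧ x0) ∧ (T ∧ T))
  [2] ¬T ∨ ((T ∧ x0) ∧ (T ∧ T))
  [3] F ∨ ((T ∧ x0) ∧ (T ∧ T))
  [4] (T ∧ x0) ∧ (T ∧ T)

Answer: after 4 steps: (T ∧ x0) ∧ (T ∧ T)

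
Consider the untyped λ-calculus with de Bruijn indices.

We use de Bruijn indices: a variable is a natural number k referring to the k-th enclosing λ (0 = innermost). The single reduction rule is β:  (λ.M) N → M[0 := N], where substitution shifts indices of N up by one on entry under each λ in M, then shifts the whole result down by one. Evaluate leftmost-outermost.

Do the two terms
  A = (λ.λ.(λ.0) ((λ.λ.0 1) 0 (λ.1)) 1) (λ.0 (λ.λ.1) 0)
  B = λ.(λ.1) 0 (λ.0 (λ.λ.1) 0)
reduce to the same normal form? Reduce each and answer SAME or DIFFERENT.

Answer: SAME — A ⇓ λ.0 (λ.0 (λ.λ.1) 0), B ⇓ λ.0 (λ.0 (λ.λ.1) 0)

Reduction:
Term A:
  start: (λ.λ.(λ.0) ((λ.λ.0 1) 0 (λ.1)) 1) (λ.0 (λ.λ.1) 0)
  step 1: λ.(λ.0) ((λ.λ.0 1) 0 (λ.1)) (λ.0 (λ.λ.1) 0)
  step 2: λ.(λ.λ.0 1) 0 (λ.1) (λ.0 (λ.λ.1) 0)
  step 3: λ.(λ.0 1) (λ.1) (λ.0 (λ.λ.1) 0)
  step 4: λ.(λ.1) 0 (λ.0 (λ.λ.1) 0)
  step 5: λ.0 (λ.0 (λ.λ.1) 0)

Term B:
  start: λ.(λ.1) 0 (λ.0 (λ.λ.1) 0)
  step 1: λ.0 (λ.0 (λ.λ.1) 0)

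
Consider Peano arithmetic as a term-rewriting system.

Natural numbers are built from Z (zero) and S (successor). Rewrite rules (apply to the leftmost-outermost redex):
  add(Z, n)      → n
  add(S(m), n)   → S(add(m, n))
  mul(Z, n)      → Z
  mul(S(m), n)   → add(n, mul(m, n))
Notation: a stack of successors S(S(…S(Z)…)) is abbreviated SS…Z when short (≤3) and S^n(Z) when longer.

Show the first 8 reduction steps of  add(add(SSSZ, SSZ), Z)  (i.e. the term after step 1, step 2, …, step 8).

  start: add(add(SSSZ, SSZ), Z)
  step 1: add(S(add(SSZ, SSZ)), Z)
  step 2: S(add(add(SSZ, SSZ), Z))
  step 3: S(add(S(add(SZ, SSZ)), Z))
  step 4: S(S(add(add(SZ, SSZ), Z)))
  step 5: S(S(add(S(add(Z, SSZ)), Z)))
  step 6: S(S(S(add(add(Z, SSZ), Z))))
  step 7: S(S(S(add(SSZ, Z))))
  step 8: S(S(S(S(add(SZ, Z)))))

Answer: after 8 steps: S(S(S(S(add(SZ, Z)))))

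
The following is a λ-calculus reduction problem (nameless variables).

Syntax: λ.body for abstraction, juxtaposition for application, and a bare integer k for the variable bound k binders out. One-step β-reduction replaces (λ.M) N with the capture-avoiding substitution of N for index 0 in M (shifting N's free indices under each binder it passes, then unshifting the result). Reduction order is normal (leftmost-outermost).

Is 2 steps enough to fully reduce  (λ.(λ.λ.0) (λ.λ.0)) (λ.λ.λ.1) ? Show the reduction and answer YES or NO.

  start: (λ.(λ.λ.0) (λ.λ.0)) (λ.λ.λ.1)
  step 1: (λ.λ.0) (λ.λ.0)
  step 2: λ.0

Answer: YES — reaches normal form λ.0 in 2 ≤ 2 steps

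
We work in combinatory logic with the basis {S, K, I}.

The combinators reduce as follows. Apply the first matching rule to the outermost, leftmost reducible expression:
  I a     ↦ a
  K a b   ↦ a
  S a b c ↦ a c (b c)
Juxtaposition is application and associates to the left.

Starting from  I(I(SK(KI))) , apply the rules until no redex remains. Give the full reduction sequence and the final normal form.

  start: I(I(SK(KI)))
  step 1: I(SK(KI))
  step 2: SK(KI)

Answer: normal form = SK(KI)  (in 2 steps)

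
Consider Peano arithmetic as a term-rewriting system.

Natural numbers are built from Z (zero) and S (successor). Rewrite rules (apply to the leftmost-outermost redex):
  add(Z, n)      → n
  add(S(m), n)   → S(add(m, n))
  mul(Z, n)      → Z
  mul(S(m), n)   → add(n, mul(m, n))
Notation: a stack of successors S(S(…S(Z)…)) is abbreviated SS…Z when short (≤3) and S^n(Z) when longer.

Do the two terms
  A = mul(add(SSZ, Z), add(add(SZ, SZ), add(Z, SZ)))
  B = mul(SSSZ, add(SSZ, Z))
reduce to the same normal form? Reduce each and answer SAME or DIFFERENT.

Term A:
  start: mul(add(SSZ, Z), add(add(SZ, SZ), add(Z, SZ)))
  [1] mul(S(add(SZ, Z)), add(add(SZ, SZ), add(Z, SZ)))
  [2] add(add(add(SZ, SZ), add(Z, SZ)), mul(add(SZ, Z), add(add(SZ, SZ), add(Z, SZ))))
  [3] add(add(S(add(Z, SZ)), add(Z, SZ)), mul(add(SZ, Z), add(add(SZ, SZ), add(Z, SZ))))
  [4] add(S(add(add(Z, SZ), add(Z, SZ))), mul(add(SZ, Z), add(add(SZ, SZ), add(Z, SZ))))
  [5] S(add(add(add(Z, SZ), add(Z, SZ)), mul(add(SZ, Z), add(add(SZ, SZ), add(Z, SZ)))))
  [6] S(add(add(SZ, add(Z, SZ)), mul(add(SZ, Z), add(add(SZ, SZ), add(Z, SZ)))))
  [7] S(add(S(add(Z, add(Z, SZ))), mul(add(SZ, Z), add(add(SZ, SZ), add(Z, SZ)))))
  [8] S(S(add(add(Z, add(Z, SZ)), mul(add(SZ, Z), add(add(SZ, SZ), add(Z, SZ))))))
  [9] S(S(add(add(Z, SZ), mul(add(SZ, Z), add(add(SZ, SZ), add(Z, SZ))))))
  [10] S(S(add(SZ, mul(add(SZ, Z), add(add(SZ, SZ), add(Z, SZ))))))
  [11] S(S(S(add(Z, mul(add(SZ, Z), add(add(SZ, SZ), add(Z, SZ)))))))
  [12] S(S(S(mul(add(SZ, Z), add(add(SZ, SZ), add(Z, SZ))))))
  [13] S(S(S(mul(S(add(Z, Z)), add(add(SZ, SZ), add(Z, SZ))))))
  [14] S(S(S(add(add(add(SZ, SZ), add(Z, SZ)), mul(add(Z, Z), add(add(SZ, SZ), add(Z, SZ)))))))
  [15] S(S(S(add(add(S(add(Z, SZ)), add(Z, SZ)), mul(add(Z, Z), add(add(SZ, SZ), add(Z, SZ)))))))
  [16] S(S(S(add(S(add(add(Z, SZ), add(Z, SZ))), mul(add(Z, Z), add(add(SZ, SZ), add(Z, SZ)))))))
  [17] S(S(S(S(add(add(add(Z, SZ), add(Z, SZ)), mul(add(Z, Z), add(add(SZ, SZ), add(Z, SZ))))))))
  [18] S(S(S(S(add(add(SZ, add(Z, SZ)), mul(add(Z, Z), add(add(SZ, SZ), add(Z, SZ))))))))
  [19] S(S(S(S(add(S(add(Z, add(Z, SZ))), mul(add(Z, Z), add(add(SZ, SZ), add(Z, SZ))))))))
  [20] S(S(S(S(S(add(add(Z, add(Z, SZ)), mul(add(Z, Z), add(add(SZ, SZ), add(Z, SZ)))))))))
  [21] S(S(S(S(S(add(add(Z, SZ), mul(add(Z, Z), add(add(SZ, SZ), add(Z, SZ)))))))))
  [22] S(S(S(S(S(add(SZ, mul(add(Z, Z), add(add(SZ, SZ), add(Z, SZ)))))))))
  [23] S(S(S(S(S(S(add(Z, mul(add(Z, Z), add(add(SZ, SZ), add(Z, SZ))))))))))
  [24] S(S(S(S(S(S(mul(add(Z, Z), add(add(SZ, SZ), add(Z, SZ)))))))))
  [25] S(S(S(S(S(S(mul(Z, add(add(SZ, SZ), add(Z, SZ)))))))))
  [26] S^6(Z)

Term B:
  start: mul(SSSZ, add(SSZ, Z))
  [1] add(add(SSZ, Z), mul(SSZ, add(SSZ, Z)))
  [2] add(S(add(SZ, Z)), mul(SSZ, add(SSZ, Z)))
  [3] S(add(add(SZ, Z), mul(SSZ, add(SSZ, Z))))
  [4] S(add(S(add(Z, Z)), mul(SSZ, add(SSZ, Z))))
  [5] S(S(add(add(Z, Z), mul(SSZ, add(SSZ, Z)))))
  [6] S(S(add(Z, mul(SSZ, add(SSZ, Z)))))
  [7] S(S(mul(SSZ, add(SSZ, Z))))
  [8] S(S(add(add(SSZ, Z), mul(SZ, add(SSZ, Z)))))
  [9] S(S(add(S(add(SZ, Z)), mul(SZ, add(SSZ, Z)))))
  [10] S(S(S(add(add(SZ, Z), mul(SZ, add(SSZ, Z))))))
  [11] S(S(S(add(S(add(Z, Z)), mul(SZ, add(SSZ, Z))))))
  [12] S(S(S(S(add(add(Z, Z), mul(SZ, add(SSZ, Z)))))))
  [13] S(S(S(S(add(Z, mul(SZ, add(SSZ, Z)))))))
  [14] S(S(S(S(mul(SZ, add(SSZ, Z))))))
  [15] S(S(S(S(add(add(SSZ, Z), mul(Z, add(SSZ, Z)))))))
  [16] S(S(S(S(add(S(add(SZ, Z)), mul(Z, add(SSZ, Z)))))))
  [17] S(S(S(S(S(add(add(SZ, Z), mul(Z, add(SSZ, Z))))))))
  [18] S(S(S(S(S(add(S(add(Z, Z)), mul(Z, add(SSZ, Z))))))))
  [19] S(S(S(S(S(S(add(add(Z, Z), mul(Z, add(SSZ, Z)))))))))
  [20] S(S(S(S(S(S(add(Z, mul(Z, add(SSZ, Z)))))))))
  [21] S(S(S(S(S(S(mul(Z, add(SSZ, Z))))))))
  [22] S^6(Z)

Answer: SAME — A ⇓ S^6(Z), B ⇓ S^6(Z)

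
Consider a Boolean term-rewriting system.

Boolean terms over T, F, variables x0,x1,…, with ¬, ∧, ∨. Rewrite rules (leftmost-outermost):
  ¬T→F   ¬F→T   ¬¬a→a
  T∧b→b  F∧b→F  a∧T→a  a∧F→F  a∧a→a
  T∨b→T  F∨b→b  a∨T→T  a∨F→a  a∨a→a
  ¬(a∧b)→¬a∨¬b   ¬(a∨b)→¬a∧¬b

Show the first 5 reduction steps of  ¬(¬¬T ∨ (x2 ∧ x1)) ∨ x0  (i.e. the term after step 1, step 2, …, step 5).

Answer: after 5 steps: x0

Working:
  start: ¬(¬¬T ∨ (x2 ∧ x1)) ∨ x0
  [1] (¬¬¬T ∧ ¬(x2 ∧ x1)) ∨ x0
  [2] (¬T ∧ ¬(x2 ∧ x1)) ∨ x0
  [3] (F ∧ ¬(x2 ∧ x1)) ∨ x0
  [4] F ∨ x0
  [5] x0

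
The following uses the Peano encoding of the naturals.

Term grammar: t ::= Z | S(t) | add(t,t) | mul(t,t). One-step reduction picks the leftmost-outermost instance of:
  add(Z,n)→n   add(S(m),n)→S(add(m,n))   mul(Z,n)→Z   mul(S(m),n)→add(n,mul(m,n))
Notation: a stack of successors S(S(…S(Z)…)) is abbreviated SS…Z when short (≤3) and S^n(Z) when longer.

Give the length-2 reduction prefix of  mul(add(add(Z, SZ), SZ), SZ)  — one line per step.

  start: mul(add(add(Z, SZ), SZ), SZ)
  [1] mul(add(SZ, SZ), SZ)
  [2] mul(S(add(Z, SZ)), SZ)

Answer: after 2 steps: mul(S(add(Z, SZ)), SZ)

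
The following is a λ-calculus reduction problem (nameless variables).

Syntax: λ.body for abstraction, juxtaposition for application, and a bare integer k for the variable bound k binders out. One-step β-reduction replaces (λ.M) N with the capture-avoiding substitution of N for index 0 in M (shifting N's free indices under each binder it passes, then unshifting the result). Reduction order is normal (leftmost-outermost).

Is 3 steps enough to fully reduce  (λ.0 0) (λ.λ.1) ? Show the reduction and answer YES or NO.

  start: (λ.0 0) (λ.λ.1)
  step 1: (λ.λ.1) (λ.λ.1)
  step 2: λ.λ.λ.1

Answer: YES — reaches normal form λ.λ.λ.1 in 2 ≤ 3 steps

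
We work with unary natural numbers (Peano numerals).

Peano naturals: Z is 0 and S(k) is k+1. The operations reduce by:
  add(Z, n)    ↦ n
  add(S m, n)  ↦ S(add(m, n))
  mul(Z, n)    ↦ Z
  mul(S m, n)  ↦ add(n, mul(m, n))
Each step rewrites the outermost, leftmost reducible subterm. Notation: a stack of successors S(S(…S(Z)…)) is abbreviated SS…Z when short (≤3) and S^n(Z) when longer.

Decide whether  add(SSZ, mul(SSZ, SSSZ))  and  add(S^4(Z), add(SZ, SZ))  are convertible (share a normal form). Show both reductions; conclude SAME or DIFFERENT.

Term A:
  start: add(SSZ, mul(SSZ, SSSZ))
  step 1: S(add(SZ, mul(SSZ, SSSZ)))
  step 2: S(S(add(Z, mul(SSZ, SSSZ))))
  step 3: S(S(mul(SSZ, SSSZ)))
  step 4: S(S(add(SSSZ, mul(SZ, SSSZ))))
  step 5: S(S(S(add(SSZ, mul(SZ, SSSZ)))))
  step 6: S(S(S(S(add(SZ, mul(SZ, SSSZ))))))
  step 7: S(S(S(S(S(add(Z, mul(SZ, SSSZ)))))))
  step 8: S(S(S(S(S(mul(SZ, SSSZ))))))
  step 9: S(S(S(S(S(add(SSSZ, mul(Z, SSSZ)))))))
  step 10: S(S(S(S(S(S(add(SSZ, mul(Z, SSSZ))))))))
  step 11: S(S(S(S(S(S(S(add(SZ, mul(Z, SSSZ)))))))))
  step 12: S(S(S(S(S(S(S(S(add(Z, mul(Z, SSSZ))))))))))
  step 13: S(S(S(S(S(S(S(S(mul(Z, SSSZ)))))))))
  step 14: S^8(Z)

Term B:
  start: add(S^4(Z), add(SZ, SZ))
  step 1: S(add(SSSZ, add(SZ, SZ)))
  step 2: S(S(add(SSZ, add(SZ, SZ))))
  step 3: S(S(S(add(SZ, add(SZ, SZ)))))
  step 4: S(S(S(S(add(Z, add(SZ, SZ))))))
  step 5: S(S(S(S(add(SZ, SZ)))))
  step 6: S(S(S(S(S(add(Z, SZ))))))
  step 7: S^6(Z)

Answer: DIFFERENT — A ⇓ S^8(Z), B ⇓ S^6(Z)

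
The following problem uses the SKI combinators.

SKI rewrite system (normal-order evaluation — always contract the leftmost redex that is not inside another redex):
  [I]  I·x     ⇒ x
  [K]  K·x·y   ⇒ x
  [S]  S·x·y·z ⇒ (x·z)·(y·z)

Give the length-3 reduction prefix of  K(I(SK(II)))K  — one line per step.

  start: K(I(SK(II)))K
  [1] I(SK(II))
  [2] SK(II)
  [3] SKI

Answer: after 3 steps: SKI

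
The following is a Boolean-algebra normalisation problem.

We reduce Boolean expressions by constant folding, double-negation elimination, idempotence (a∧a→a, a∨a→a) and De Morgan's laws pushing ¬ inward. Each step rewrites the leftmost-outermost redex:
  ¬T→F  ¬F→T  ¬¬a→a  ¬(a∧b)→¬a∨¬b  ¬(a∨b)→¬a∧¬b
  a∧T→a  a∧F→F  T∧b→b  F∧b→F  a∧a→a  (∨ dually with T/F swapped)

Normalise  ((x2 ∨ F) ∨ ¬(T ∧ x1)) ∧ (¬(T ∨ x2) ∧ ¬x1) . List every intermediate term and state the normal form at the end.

  start: ((x2 ∨ F) ∨ ¬(T ∧ x1)) ∧ (¬(T ∨ x2) ∧ ¬x1)
  [1] (x2 ∨ ¬(T ∧ x1)) ∧ (¬(T ∨ x2) ∧ ¬x1)
  [2] (x2 ∨ (¬T ∨ ¬x1)) ∧ (¬(T ∨ x2) ∧ ¬x1)
  [3] (x2 ∨ (F ∨ ¬x1)) ∧ (¬(T ∨ x2) ∧ ¬x1)
  [4] (x2 ∨ ¬x1) ∧ (¬(T ∨ x2) ∧ ¬x1)
  [5] (x2 ∨ ¬x1) ∧ ((¬T ∧ ¬x2) ∧ ¬x1)
  [6] (x2 ∨ ¬x1) ∧ ((F ∧ ¬x2) ∧ ¬x1)
  [7] (x2 ∨ ¬x1) ∧ (F ∧ ¬x1)
  [8] (x2 ∨ ¬x1) ∧ F
  [9] F

Answer: normal form = F  (in 9 steps)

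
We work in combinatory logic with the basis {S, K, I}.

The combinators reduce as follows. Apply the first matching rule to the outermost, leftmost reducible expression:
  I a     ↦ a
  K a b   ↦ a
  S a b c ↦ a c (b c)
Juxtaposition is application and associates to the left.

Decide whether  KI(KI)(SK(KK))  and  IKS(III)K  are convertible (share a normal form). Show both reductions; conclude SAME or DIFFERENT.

Answer: DIFFERENT — A ⇓ SK(KK), B ⇓ SK

Derivation:
Term A:
  start: KI(KI)(SK(KK))
  step 1: I(SK(KK))
  step 2: SK(KK)

Term B:
  start: IKS(III)K
  step 1: KS(III)K
  step 2: SK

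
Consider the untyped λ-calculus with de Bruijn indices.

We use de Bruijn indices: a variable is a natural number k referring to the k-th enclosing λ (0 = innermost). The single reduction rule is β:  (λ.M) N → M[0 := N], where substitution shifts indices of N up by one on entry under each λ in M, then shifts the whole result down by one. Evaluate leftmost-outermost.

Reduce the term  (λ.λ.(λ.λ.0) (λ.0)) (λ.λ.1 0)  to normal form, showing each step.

  start: (λ.λ.(λ.λ.0) (λ.0)) (λ.λ.1 0)
  step 1: λ.(λ.λ.0) (λ.0)
  step 2: λ.λ.0

Answer: normal form = λ.λ.0  (in 2 steps)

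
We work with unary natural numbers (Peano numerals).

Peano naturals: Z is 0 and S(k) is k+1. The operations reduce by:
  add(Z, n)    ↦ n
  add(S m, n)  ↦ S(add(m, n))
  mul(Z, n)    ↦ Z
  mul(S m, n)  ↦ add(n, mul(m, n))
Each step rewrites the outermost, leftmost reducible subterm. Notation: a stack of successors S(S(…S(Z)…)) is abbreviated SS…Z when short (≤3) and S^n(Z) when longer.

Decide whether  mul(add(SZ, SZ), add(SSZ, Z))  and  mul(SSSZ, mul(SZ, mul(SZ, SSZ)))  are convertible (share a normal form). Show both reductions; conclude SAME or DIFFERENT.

Term A:
  start: mul(add(SZ, SZ), add(SSZ, Z))
  step 1: mul(S(add(Z, SZ)), add(SSZ, Z))
  step 2: add(add(SSZ, Z), mul(add(Z, SZ), add(SSZ, Z)))
  step 3: add(S(add(SZ, Z)), mul(add(Z, SZ), add(SSZ, Z)))
  step 4: S(add(add(SZ, Z), mul(add(Z, SZ), add(SSZ, Z))))
  step 5: S(add(S(add(Z, Z)), mul(add(Z, SZ), add(SSZ, Z))))
  step 6: S(S(add(add(Z, Z), mul(add(Z, SZ), add(SSZ, Z)))))
  step 7: S(S(add(Z, mul(add(Z, SZ), add(SSZ, Z)))))
  step 8: S(S(mul(add(Z, SZ), add(SSZ, Z))))
  step 9: S(S(mul(SZ, add(SSZ, Z))))
  step 10: S(S(add(add(SSZ, Z), mul(Z, add(SSZ, Z)))))
  step 11: S(S(add(S(add(SZ, Z)), mul(Z, add(SSZ, Z)))))
  step 12: S(S(S(add(add(SZ, Z), mul(Z, add(SSZ, Z))))))
  step 13: S(S(S(add(S(add(Z, Z)), mul(Z, add(SSZ, Z))))))
  step 14: S(S(S(S(add(add(Z, Z), mul(Z, add(SSZ, Z)))))))
  step 15: S(S(S(S(add(Z, mul(Z, add(SSZ, Z)))))))
  step 16: S(S(S(S(mul(Z, add(SSZ, Z))))))
  step 17: S^4(Z)

Term B:
  start: mul(SSSZ, mul(SZ, mul(SZ, SSZ)))
  step 1: add(mul(SZ, mul(SZ, SSZ)), mul(SSZ, mul(SZ, mul(SZ, SSZ))))
  step 2: add(add(mul(SZ, SSZ), mul(Z, mul(SZ, SSZ))), mul(SSZ, mul(SZ, mul(SZ, SSZ))))
  step 3: add(add(add(SSZ, mul(Z, SSZ)), mul(Z, mul(SZ, SSZ))), mul(SSZ, mul(SZ, mul(SZ, SSZ))))
  step 4: add(add(S(add(SZ, mul(Z, SSZ))), mul(Z, mul(SZ, SSZ))), mul(SSZ, mul(SZ, mul(SZ, SSZ))))
  step 5: add(S(add(add(SZ, mul(Z, SSZ)), mul(Z, mul(SZ, SSZ)))), mul(SSZ, mul(SZ, mul(SZ, SSZ))))
  step 6: S(add(add(add(SZ, mul(Z, SSZ)), mul(Z, mul(SZ, SSZ))), mul(SSZ, mul(SZ, mul(SZ, SSZ)))))
  step 7: S(add(add(S(add(Z, mul(Z, SSZ))), mul(Z, mul(SZ, SSZ))), mul(SSZ, mul(SZ, mul(SZ, SSZ)))))
  step 8: S(add(S(add(add(Z, mul(Z, SSZ)), mul(Z, mul(SZ, SSZ)))), mul(SSZ, mul(SZ, mul(SZ, SSZ)))))
  step 9: S(S(add(add(add(Z, mul(Z, SSZ)), mul(Z, mul(SZ, SSZ))), mul(SSZ, mul(SZ, mul(SZ, SSZ))))))
  step 10: S(S(add(add(mul(Z, SSZ), mul(Z, mul(SZ, SSZ))), mul(SSZ, mul(SZ, mul(SZ, SSZ))))))
  step 11: S(S(add(add(Z, mul(Z, mul(SZ, SSZ))), mul(SSZ, mul(SZ, mul(SZ, SSZ))))))
  step 12: S(S(add(mul(Z, mul(SZ, SSZ)), mul(SSZ, mul(SZ, mul(SZ, SSZ))))))
  step 13: S(S(add(Z, mul(SSZ, mul(SZ, mul(SZ, SSZ))))))
  step 14: S(S(mul(SSZ, mul(SZ, mul(SZ, SSZ)))))
  step 15: S(S(add(mul(SZ, mul(SZ, SSZ)), mul(SZ, mul(SZ, mul(SZ, SSZ))))))
  step 16: S(S(add(add(mul(SZ, SSZ), mul(Z, mul(SZ, SSZ))), mul(SZ, mul(SZ, mul(SZ, SSZ))))))
  step 17: S(S(add(add(add(SSZ, mul(Z, SSZ)), mul(Z, mul(SZ, SSZ))), mul(SZ, mul(SZ, mul(SZ, SSZ))))))
  step 18: S(S(add(add(S(add(SZ, mul(Z, SSZ))), mul(Z, mul(SZ, SSZ))), mul(SZ, mul(SZ, mul(SZ, SSZ))))))
  step 19: S(S(add(S(add(add(SZ, mul(Z, SSZ)), mul(Z, mul(SZ, SSZ)))), mul(SZ, mul(SZ, mul(SZ, SSZ))))))
  step 20: S(S(S(add(add(add(SZ, mul(Z, SSZ)), mul(Z, mul(SZ, SSZ))), mul(SZ, mul(SZ, mul(SZ, SSZ)))))))
  step 21: S(S(S(add(add(S(add(Z, mul(Z, SSZ))), mul(Z, mul(SZ, SSZ))), mul(SZ, mul(SZ, mul(SZ, SSZ)))))))
  step 22: S(S(S(add(S(add(add(Z, mul(Z, SSZ)), mul(Z, mul(SZ, SSZ)))), mul(SZ, mul(SZ, mul(SZ, SSZ)))))))
  step 23: S(S(S(S(add(add(add(Z, mul(Z, SSZ)), mul(Z, mul(SZ, SSZ))), mul(SZ, mul(SZ, mul(SZ, SSZ))))))))
  step 24: S(S(S(S(add(add(mul(Z, SSZ), mul(Z, mul(SZ, SSZ))), mul(SZ, mul(SZ, mul(SZ, SSZ))))))))
  step 25: S(S(S(S(add(add(Z, mul(Z, mul(SZ, SSZ))), mul(SZ, mul(SZ, mul(SZ, SSZ))))))))
  step 26: S(S(S(S(add(mul(Z, mul(SZ, SSZ)), mul(SZ, mul(SZ, mul(SZ, SSZ))))))))
  step 27: S(S(S(S(add(Z, mul(SZ, mul(SZ, mul(SZ, SSZ))))))))
  step 28: S(S(S(S(mul(SZ, mul(SZ, mul(SZ, SSZ)))))))
  step 29: S(S(S(S(add(mul(SZ, mul(SZ, SSZ)), mul(Z, mul(SZ, mul(SZ, SSZ))))))))
  step 30: S(S(S(S(add(add(mul(SZ, SSZ), mul(Z, mul(SZ, SSZ))), mul(Z, mul(SZ, mul(SZ, SSZ))))))))
  step 31: S(S(S(S(add(add(add(SSZ, mul(Z, SSZ)), mul(Z, mul(SZ, SSZ))), mul(Z, mul(SZ, mul(SZ, SSZ))))))))
  step 32: S(S(S(S(add(add(S(add(SZ, mul(Z, SSZ))), mul(Z, mul(SZ, SSZ))), mul(Z, mul(SZ, mul(SZ, SSZ))))))))
  step 33: S(S(S(S(add(S(add(add(SZ, mul(Z, SSZ)), mul(Z, mul(SZ, SSZ)))), mul(Z, mul(SZ, mul(SZ, SSZ))))))))
  step 34: S(S(S(S(S(add(add(add(SZ, mul(Z, SSZ)), mul(Z, mul(SZ, SSZ))), mul(Z, mul(SZ, mul(SZ, SSZ)))))))))
  step 35: S(S(S(S(S(add(add(S(add(Z, mul(Z, SSZ))), mul(Z, mul(SZ, SSZ))), mul(Z, mul(SZ, mul(SZ, SSZ)))))))))
  step 36: S(S(S(S(S(add(S(add(add(Z, mul(Z, SSZ)), mul(Z, mul(SZ, SSZ)))), mul(Z, mul(SZ, mul(SZ, SSZ)))))))))
  step 37: S(S(S(S(S(S(add(add(add(Z, mul(Z, SSZ)), mul(Z, mul(SZ, SSZ))), mul(Z, mul(SZ, mul(SZ, SSZ))))))))))
  step 38: S(S(S(S(S(S(add(add(mul(Z, SSZ), mul(Z, mul(SZ, SSZ))), mul(Z, mul(SZ, mul(SZ, SSZ))))))))))
  step 39: S(S(S(S(S(S(add(add(Z, mul(Z, mul(SZ, SSZ))), mul(Z, mul(SZ, mul(SZ, SSZ))))))))))
  step 40: S(S(S(S(S(S(add(mul(Z, mul(SZ, SSZ)), mul(Z, mul(SZ, mul(SZ, SSZ))))))))))
  step 41: S(S(S(S(S(S(add(Z, mul(Z, mul(SZ, mul(SZ, SSZ))))))))))
  step 42: S(S(S(S(S(S(mul(Z, mul(SZ, mul(SZ, SSZ)))))))))
  step 43: S^6(Z)

Answer: DIFFERENT — A ⇓ S^4(Z), B ⇓ S^6(Z)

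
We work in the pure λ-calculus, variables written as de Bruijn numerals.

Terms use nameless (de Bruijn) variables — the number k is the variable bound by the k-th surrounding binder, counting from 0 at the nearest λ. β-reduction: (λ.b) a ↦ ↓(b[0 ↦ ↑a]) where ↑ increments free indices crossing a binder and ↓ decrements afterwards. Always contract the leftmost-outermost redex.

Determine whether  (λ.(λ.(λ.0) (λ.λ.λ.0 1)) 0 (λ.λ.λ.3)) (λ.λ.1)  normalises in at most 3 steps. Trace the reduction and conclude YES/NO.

Answer: NO — after 3 steps the term is (λ.λ.λ.0 1) (λ.λ.λ.λ.λ.1), not yet normal

Derivation:
  start: (λ.(λ.(λ.0) (λ.λ.λ.0 1)) 0 (λ.λ.λ.3)) (λ.λ.1)
  →1  (λ.(λ.0) (λ.λ.λ.0 1)) (λ.λ.1) (λ.λ.λ.λ.λ.1)
  →2  (λ.0) (λ.λ.λ.0 1) (λ.λ.λ.λ.λ.1)
  →3  (λ.λ.λ.0 1) (λ.λ.λ.λ.λ.1)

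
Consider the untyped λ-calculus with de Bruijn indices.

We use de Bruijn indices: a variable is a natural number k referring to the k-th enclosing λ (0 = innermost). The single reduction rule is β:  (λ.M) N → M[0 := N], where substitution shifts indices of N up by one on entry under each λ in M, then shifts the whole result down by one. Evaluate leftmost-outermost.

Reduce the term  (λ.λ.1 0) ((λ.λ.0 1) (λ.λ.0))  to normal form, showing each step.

Answer: normal form = λ.0 (λ.λ.0)  (in 3 steps)

Derivation:
  start: (λ.λ.1 0) ((λ.λ.0 1) (λ.λ.0))
  [1] λ.(λ.λ.0 1) (λ.λ.0) 0
  [2] λ.(λ.0 (λ.λ.0)) 0
  [3] λ.0 (λ.λ.0)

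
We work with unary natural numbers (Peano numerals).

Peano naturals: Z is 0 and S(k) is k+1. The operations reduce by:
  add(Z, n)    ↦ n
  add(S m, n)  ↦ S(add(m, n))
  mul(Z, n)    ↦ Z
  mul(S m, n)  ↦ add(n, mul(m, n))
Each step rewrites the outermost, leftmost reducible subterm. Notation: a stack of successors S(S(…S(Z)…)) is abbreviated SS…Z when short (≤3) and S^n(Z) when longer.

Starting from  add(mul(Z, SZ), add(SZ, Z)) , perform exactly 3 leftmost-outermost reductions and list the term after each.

Answer: after 3 steps: S(add(Z, Z))

Derivation:
  start: add(mul(Z, SZ), add(SZ, Z))
  [1] add(Z, add(SZ, Z))
  [2] add(SZ, Z)
  [3] S(add(Z, Z))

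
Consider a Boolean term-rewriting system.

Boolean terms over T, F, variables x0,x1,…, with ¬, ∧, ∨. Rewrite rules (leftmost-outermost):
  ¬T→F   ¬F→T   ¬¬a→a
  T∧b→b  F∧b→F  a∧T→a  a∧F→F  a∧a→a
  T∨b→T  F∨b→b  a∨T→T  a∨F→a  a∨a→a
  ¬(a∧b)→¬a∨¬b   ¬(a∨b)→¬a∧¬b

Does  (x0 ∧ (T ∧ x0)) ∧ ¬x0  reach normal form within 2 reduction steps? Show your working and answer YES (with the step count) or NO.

Answer: YES — reaches normal form x0 ∧ ¬x0 in 2 ≤ 2 steps

Reduction:
  start: (x0 ∧ (T ∧ x0)) ∧ ¬x0
  step 1: (x0 ∧ x0) ∧ ¬x0
  step 2: x0 ∧ ¬x0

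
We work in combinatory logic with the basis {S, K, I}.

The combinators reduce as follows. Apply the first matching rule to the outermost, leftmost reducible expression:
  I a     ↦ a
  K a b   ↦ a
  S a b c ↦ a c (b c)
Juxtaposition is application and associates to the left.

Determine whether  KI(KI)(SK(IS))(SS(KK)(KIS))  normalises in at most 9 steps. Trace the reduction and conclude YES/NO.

  start: KI(KI)(SK(IS))(SS(KK)(KIS))
  [1] I(SK(IS))(SS(KK)(KIS))
  [2] SK(IS)(SS(KK)(KIS))
  [3] K(SS(KK)(KIS))(IS(SS(KK)(KIS)))
  [4] SS(KK)(KIS)
  [5] S(KIS)(KK(KIS))
  [6] SI(KK(KIS))
  [7] SIK

Answer: YES — reaches normal form SIK in 7 ≤ 9 steps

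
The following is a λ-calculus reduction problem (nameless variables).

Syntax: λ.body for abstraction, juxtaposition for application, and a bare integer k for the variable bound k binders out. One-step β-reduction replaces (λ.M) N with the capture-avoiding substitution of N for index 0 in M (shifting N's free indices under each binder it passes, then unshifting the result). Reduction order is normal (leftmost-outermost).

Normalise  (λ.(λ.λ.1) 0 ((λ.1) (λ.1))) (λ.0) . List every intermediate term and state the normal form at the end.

Answer: normal form = λ.0  (in 3 steps)

Derivation:
  start: (λ.(λ.λ.1) 0 ((λ.1) (λ.1))) (λ.0)
  [1] (λ.λ.1) (λ.0) ((λ.λ.0) (λ.λ.0))
  [2] (λ.λ.0) ((λ.λ.0) (λ.λ.0))
  [3] λ.0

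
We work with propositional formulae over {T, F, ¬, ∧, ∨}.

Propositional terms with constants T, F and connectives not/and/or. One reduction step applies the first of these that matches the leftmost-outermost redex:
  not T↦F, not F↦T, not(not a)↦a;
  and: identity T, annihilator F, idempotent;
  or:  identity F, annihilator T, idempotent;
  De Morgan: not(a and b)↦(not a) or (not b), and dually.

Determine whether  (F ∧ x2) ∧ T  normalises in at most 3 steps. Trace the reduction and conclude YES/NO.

Answer: YES — reaches normal form F in 2 ≤ 3 steps

Working:
  start: (F ∧ x2) ∧ T
  [1] F ∧ x2
  [2] F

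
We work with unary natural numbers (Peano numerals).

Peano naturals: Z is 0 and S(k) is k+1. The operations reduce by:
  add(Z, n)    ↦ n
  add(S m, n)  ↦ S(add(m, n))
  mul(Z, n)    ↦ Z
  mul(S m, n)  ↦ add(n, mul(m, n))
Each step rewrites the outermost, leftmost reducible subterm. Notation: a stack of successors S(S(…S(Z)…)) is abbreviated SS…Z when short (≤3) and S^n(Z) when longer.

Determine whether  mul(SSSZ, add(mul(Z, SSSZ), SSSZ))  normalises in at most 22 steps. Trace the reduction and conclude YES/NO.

  start: mul(SSSZ, add(mul(Z, SSSZ), SSSZ))
  step 1: add(add(mul(Z, SSSZ), SSSZ), mul(SSZ, add(mul(Z, SSSZ), SSSZ)))
  step 2: add(add(Z, SSSZ), mul(SSZ, add(mul(Z, SSSZ), SSSZ)))
  step 3: add(SSSZ, mul(SSZ, add(mul(Z, SSSZ), SSSZ)))
  step 4: S(add(SSZ, mul(SSZ, add(mul(Z, SSSZ), SSSZ))))
  step 5: S(S(add(SZ, mul(SSZ, add(mul(Z, SSSZ), SSSZ)))))
  step 6: S(S(S(add(Z, mul(SSZ, add(mul(Z, SSSZ), SSSZ))))))
  step 7: S(S(S(mul(SSZ, add(mul(Z, SSSZ), SSSZ)))))
  step 8: S(S(S(add(add(mul(Z, SSSZ), SSSZ), mul(SZ, add(mul(Z, SSSZ), SSSZ))))))
  step 9: S(S(S(add(add(Z, SSSZ), mul(SZ, add(mul(Z, SSSZ), SSSZ))))))
  step 10: S(S(S(add(SSSZ, mul(SZ, add(mul(Z, SSSZ), SSSZ))))))
  step 11: S(S(S(S(add(SSZ, mul(SZ, add(mul(Z, SSSZ), SSSZ)))))))
  step 12: S(S(S(S(S(add(SZ, mul(SZ, add(mul(Z, SSSZ), SSSZ))))))))
  step 13: S(S(S(S(S(S(add(Z, mul(SZ, add(mul(Z, SSSZ), SSSZ)))))))))
  step 14: S(S(S(S(S(S(mul(SZ, add(mul(Z, SSSZ), SSSZ))))))))
  step 15: S(S(S(S(S(S(add(add(mul(Z, SSSZ), SSSZ), mul(Z, add(mul(Z, SSSZ), SSSZ)))))))))
  step 16: S(S(S(S(S(S(add(add(Z, SSSZ), mul(Z, add(mul(Z, SSSZ), SSSZ)))))))))
  step 17: S(S(S(S(S(S(add(SSSZ, mul(Z, add(mul(Z, SSSZ), SSSZ)))))))))
  step 18: S(S(S(S(S(S(S(add(SSZ, mul(Z, add(mul(Z, SSSZ), SSSZ))))))))))
  step 19: S(S(S(S(S(S(S(S(add(SZ, mul(Z, add(mul(Z, SSSZ), SSSZ)))))))))))
  step 20: S(S(S(S(S(S(S(S(S(add(Z, mul(Z, add(mul(Z, SSSZ), SSSZ))))))))))))
  step 21: S(S(S(S(S(S(S(S(S(mul(Z, add(mul(Z, SSSZ), SSSZ)))))))))))
  step 22: S^9(Z)

Answer: YES — reaches normal form S^9(Z) in 22 ≤ 22 steps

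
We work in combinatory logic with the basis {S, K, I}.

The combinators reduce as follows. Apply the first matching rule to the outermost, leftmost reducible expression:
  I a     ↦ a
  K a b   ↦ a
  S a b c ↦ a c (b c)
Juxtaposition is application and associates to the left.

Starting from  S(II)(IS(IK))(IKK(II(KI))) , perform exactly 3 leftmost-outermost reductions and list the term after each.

Answer: after 3 steps: IKK(II(KI))(IS(IK)(IKK(II(KI))))

Reduction:
  start: S(II)(IS(IK))(IKK(II(KI)))
  step 1: II(IKK(II(KI)))(IS(IK)(IKK(II(KI))))
  step 2: I(IKK(II(KI)))(IS(IK)(IKK(II(KI))))
  step 3: IKK(II(KI))(IS(IK)(IKK(II(KI))))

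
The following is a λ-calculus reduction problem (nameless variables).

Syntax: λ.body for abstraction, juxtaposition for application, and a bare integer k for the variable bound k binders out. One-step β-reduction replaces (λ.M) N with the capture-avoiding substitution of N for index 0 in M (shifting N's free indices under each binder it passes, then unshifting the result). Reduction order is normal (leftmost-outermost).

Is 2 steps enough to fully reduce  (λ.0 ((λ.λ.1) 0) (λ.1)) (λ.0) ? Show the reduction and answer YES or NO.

  start: (λ.0 ((λ.λ.1) 0) (λ.1)) (λ.0)
  step 1: (λ.0) ((λ.λ.1) (λ.0)) (λ.λ.0)
  step 2: (λ.λ.1) (λ.0) (λ.λ.0)

Answer: NO — after 2 steps the term is (λ.λ.1) (λ.0) (λ.λ.0), not yet normal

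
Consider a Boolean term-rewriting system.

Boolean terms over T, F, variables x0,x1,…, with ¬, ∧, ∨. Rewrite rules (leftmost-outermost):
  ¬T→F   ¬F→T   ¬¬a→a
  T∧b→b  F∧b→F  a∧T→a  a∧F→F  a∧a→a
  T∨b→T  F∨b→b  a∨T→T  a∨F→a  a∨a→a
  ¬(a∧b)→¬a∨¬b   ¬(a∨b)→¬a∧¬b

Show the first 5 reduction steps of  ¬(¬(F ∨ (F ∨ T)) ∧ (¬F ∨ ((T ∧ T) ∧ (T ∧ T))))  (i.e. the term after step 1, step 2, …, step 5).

  start: ¬(¬(F ∨ (F ∨ T)) ∧ (¬F ∨ ((T ∧ T) ∧ (T ∧ T))))
  [1] ¬¬(F ∨ (F ∨ T)) ∨ ¬(¬F ∨ ((T ∧ T) ∧ (T ∧ T)))
  [2] (F ∨ (F ∨ T)) ∨ ¬(¬F ∨ ((T ∧ T) ∧ (T ∧ T)))
  [3] (F ∨ T) ∨ ¬(¬F ∨ ((T ∧ T) ∧ (T ∧ T)))
  [4] T ∨ ¬(¬F ∨ ((T ∧ T) ∧ (T ∧ T)))
  [5] T

Answer: after 5 steps: T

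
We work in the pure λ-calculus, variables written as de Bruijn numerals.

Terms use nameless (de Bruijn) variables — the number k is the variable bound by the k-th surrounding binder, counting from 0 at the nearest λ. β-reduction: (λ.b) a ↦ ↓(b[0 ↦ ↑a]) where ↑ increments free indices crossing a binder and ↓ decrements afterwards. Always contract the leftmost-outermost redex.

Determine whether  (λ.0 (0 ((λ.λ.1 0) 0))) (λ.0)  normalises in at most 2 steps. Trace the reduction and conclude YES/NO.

Answer: NO — after 2 steps the term is (λ.0) ((λ.λ.1 0) (λ.0)), not yet normal

Reduction:
  start: (λ.0 (0 ((λ.λ.1 0) 0))) (λ.0)
  step 1: (λ.0) ((λ.0) ((λ.λ.1 0) (λ.0)))
  step 2: (λ.0) ((λ.λ.1 0) (λ.0))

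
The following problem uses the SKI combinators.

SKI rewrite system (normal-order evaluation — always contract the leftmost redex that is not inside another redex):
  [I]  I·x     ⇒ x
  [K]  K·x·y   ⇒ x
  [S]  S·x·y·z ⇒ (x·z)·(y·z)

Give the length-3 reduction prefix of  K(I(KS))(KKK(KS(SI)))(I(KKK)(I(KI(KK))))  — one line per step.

  start: K(I(KS))(KKK(KS(SI)))(I(KKK)(I(KI(KK))))
  [1] I(KS)(I(KKK)(I(KI(KK))))
  [2] KS(I(KKK)(I(KI(KK))))
  [3] S

Answer: after 3 steps: S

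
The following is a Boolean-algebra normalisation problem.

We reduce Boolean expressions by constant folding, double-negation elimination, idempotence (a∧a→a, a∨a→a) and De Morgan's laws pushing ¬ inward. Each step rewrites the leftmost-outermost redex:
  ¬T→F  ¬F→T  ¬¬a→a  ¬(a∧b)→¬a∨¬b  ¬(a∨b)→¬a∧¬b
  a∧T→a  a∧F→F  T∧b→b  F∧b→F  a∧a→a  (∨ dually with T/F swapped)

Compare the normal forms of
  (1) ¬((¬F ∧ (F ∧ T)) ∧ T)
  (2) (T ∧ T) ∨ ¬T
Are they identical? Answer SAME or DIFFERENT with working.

Term A:
  start: ¬((¬F ∧ (F ∧ T)) ∧ T)
  step 1: ¬(¬F ∧ (F ∧ T)) ∨ ¬T
  step 2: (¬¬F ∨ ¬(F ∧ T)) ∨ ¬T
  step 3: (F ∨ ¬(F ∧ T)) ∨ ¬T
  step 4: ¬(F ∧ T) ∨ ¬T
  step 5: (¬F ∨ ¬T) ∨ ¬T
  step 6: (T ∨ ¬T) ∨ ¬T
  step 7: T ∨ ¬T
  step 8: T

Term B:
  start: (T ∧ T) ∨ ¬T
  step 1: T ∨ ¬T
  step 2: T

Answer: SAME — A ⇓ T, B ⇓ T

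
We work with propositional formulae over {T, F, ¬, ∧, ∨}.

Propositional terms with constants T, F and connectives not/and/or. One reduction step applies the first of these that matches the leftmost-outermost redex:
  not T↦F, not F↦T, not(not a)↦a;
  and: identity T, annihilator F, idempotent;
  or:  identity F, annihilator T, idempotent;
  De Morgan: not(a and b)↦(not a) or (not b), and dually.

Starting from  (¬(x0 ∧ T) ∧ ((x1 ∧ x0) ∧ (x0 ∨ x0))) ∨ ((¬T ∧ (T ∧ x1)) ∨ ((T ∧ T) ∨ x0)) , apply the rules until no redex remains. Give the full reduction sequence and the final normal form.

  start: (¬(x0 ∧ T) ∧ ((x1 ∧ x0) ∧ (x0 ∨ x0))) ∨ ((¬T ∧ (T ∧ x1)) ∨ ((T ∧ T) ∨ x0))
  step 1: ((¬x0 ∨ ¬T) ∧ ((x1 ∧ x0) ∧ (x0 ∨ x0))) ∨ ((¬T ∧ (T ∧ x1)) ∨ ((T ∧ T) ∨ x0))
  step 2: ((¬x0 ∨ F) ∧ ((x1 ∧ x0) ∧ (x0 ∨ x0))) ∨ ((¬T ∧ (T ∧ x1)) ∨ ((T ∧ T) ∨ x0))
  step 3: (¬x0 ∧ ((x1 ∧ x0) ∧ (x0 ∨ x0))) ∨ ((¬T ∧ (T ∧ x1)) ∨ ((T ∧ T) ∨ x0))
  step 4: (¬x0 ∧ ((x1 ∧ x0) ∧ x0)) ∨ ((¬T ∧ (T ∧ x1)) ∨ ((T ∧ T) ∨ x0))
  step 5: (¬x0 ∧ ((x1 ∧ x0) ∧ x0)) ∨ ((F ∧ (T ∧ x1)) ∨ ((T ∧ T) ∨ x0))
  step 6: (¬x0 ∧ ((x1 ∧ x0) ∧ x0)) ∨ (F ∨ ((T ∧ T) ∨ x0))
  step 7: (¬x0 ∧ ((x1 ∧ x0) ∧ x0)) ∨ ((T ∧ T) ∨ x0)
  step 8: (¬x0 ∧ ((x1 ∧ x0) ∧ x0)) ∨ (T ∨ x0)
  step 9: (¬x0 ∧ ((x1 ∧ x0) ∧ x0)) ∨ T
  step 10: T

Answer: normal form = T  (in 10 steps)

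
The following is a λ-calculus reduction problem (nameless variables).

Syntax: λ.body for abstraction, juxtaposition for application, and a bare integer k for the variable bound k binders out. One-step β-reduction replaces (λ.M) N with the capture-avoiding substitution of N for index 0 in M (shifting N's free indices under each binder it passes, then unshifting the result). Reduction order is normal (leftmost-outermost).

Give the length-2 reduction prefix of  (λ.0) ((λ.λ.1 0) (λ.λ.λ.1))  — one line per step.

  start: (λ.0) ((λ.λ.1 0) (λ.λ.λ.1))
  →1  (λ.λ.1 0) (λ.λ.λ.1)
  →2  λ.(λ.λ.λ.1) 0

Answer: after 2 steps: λ.(λ.λ.λ.1) 0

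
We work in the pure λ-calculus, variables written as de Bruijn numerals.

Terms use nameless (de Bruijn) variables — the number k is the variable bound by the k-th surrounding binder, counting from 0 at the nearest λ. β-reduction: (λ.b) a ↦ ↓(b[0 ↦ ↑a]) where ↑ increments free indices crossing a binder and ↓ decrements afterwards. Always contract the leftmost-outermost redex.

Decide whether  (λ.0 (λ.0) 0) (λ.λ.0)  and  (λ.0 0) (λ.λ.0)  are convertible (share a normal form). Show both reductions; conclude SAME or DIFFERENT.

Term A:
  start: (λ.0 (λ.0) 0) (λ.λ.0)
  [1] (λ.λ.0) (λ.0) (λ.λ.0)
  [2] (λ.0) (λ.λ.0)
  [3] λ.λ.0

Term B:
  start: (λ.0 0) (λ.λ.0)
  [1] (λ.λ.0) (λ.λ.0)
  [2] λ.0

Answer: DIFFERENT — A ⇓ λ.λ.0, B ⇓ λ.0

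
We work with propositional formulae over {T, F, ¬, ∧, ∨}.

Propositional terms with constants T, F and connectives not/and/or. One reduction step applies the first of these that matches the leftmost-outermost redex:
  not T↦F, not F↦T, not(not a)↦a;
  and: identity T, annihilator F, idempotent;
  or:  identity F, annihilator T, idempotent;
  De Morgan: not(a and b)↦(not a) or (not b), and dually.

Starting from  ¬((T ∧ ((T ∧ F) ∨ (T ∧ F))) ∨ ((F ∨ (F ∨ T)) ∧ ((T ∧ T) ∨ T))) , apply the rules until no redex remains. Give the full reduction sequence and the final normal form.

  start: ¬((T ∧ ((T ∧ F) ∨ (T ∧ F))) ∨ ((F ∨ (F ∨ T)) ∧ ((T ∧ T) ∨ T)))
  [1] ¬(T ∧ ((T ∧ F) ∨ (T ∧ F))) ∧ ¬((F ∨ (F ∨ T)) ∧ ((T ∧ T) ∨ T))
  [2] (¬T ∨ ¬((T ∧ F) ∨ (T ∧ F))) ∧ ¬((F ∨ (F ∨ T)) ∧ ((T ∧ T) ∨ T))
  [3] (F ∨ ¬((T ∧ F) ∨ (T ∧ F))) ∧ ¬((F ∨ (F ∨ T)) ∧ ((T ∧ T) ∨ T))
  [4] ¬((T ∧ F) ∨ (T ∧ F)) ∧ ¬((F ∨ (F ∨ T)) ∧ ((T ∧ T) ∨ T))
  [5] (¬(T ∧ F) ∧ ¬(T ∧ F)) ∧ ¬((F ∨ (F ∨ T)) ∧ ((T ∧ T) ∨ T))
  [6] ¬(T ∧ F) ∧ ¬((F ∨ (F ∨ T)) ∧ ((T ∧ T) ∨ T))
  [7] (¬T ∨ ¬F) ∧ ¬((F ∨ (F ∨ T)) ∧ ((T ∧ T) ∨ T))
  [8] (F ∨ ¬F) ∧ ¬((F ∨ (F ∨ T)) ∧ ((T ∧ T) ∨ T))
  [9] ¬F ∧ ¬((F ∨ (F ∨ T)) ∧ ((T ∧ T) ∨ T))
  [10] T ∧ ¬((F ∨ (F ∨ T)) ∧ ((T ∧ T) ∨ T))
  [11] ¬((F ∨ (F ∨ T)) ∧ ((T ∧ T) ∨ T))
  [12] ¬(F ∨ (F ∨ T)) ∨ ¬((T ∧ T) ∨ T)
  [13] (¬F ∧ ¬(F ∨ T)) ∨ ¬((T ∧ T) ∨ T)
  [14] (T ∧ ¬(F ∨ T)) ∨ ¬((T ∧ T) ∨ T)
  [15] ¬(F ∨ T) ∨ ¬((T ∧ T) ∨ T)
  [16] (¬F ∧ ¬T) ∨ ¬((T ∧ T) ∨ T)
  [17] (T ∧ ¬T) ∨ ¬((T ∧ T) ∨ T)
  [18] ¬T ∨ ¬((T ∧ T) ∨ T)
  [19] F ∨ ¬((T ∧ T) ∨ T)
  [20] ¬((T ∧ T) ∨ T)
  [21] ¬(T ∧ T) ∧ ¬T
  [22] (¬T ∨ ¬T) ∧ ¬T
  [23] ¬T ∧ ¬T
  [24] ¬T
  [25] F

Answer: normal form = F  (in 25 steps)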